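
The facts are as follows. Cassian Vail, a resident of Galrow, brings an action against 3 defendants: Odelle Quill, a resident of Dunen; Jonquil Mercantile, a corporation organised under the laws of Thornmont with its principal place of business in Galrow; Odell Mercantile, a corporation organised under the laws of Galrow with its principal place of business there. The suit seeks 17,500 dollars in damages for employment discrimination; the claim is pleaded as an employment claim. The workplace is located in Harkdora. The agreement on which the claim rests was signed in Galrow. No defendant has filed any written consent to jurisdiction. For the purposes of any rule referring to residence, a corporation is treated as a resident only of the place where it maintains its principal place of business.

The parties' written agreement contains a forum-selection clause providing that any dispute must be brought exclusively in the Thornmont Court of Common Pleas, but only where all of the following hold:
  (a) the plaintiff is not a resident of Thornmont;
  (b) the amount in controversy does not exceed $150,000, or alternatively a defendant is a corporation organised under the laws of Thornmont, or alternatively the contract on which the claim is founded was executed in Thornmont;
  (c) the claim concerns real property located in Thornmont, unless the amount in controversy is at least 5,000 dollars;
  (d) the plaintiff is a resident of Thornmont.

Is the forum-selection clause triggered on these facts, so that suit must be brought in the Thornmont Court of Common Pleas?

The Thornmont Court of Common Pleas:
  (a) The plaintiff resides in Galrow, which is not Thornmont. Met.
  (b) The amount in controversy is USD 17,500, within the 150,000 dollars ceiling, so this disjunct is met. Condition met.
  (c) The claim does not concern real property. The proviso rescues it, though: the amount in controversy is $17,500, which meets the $5,000 floor. Condition met.
  (d) The plaintiff resides in Galrow, not Thornmont. Condition not met.
  → The clause does not apply.

No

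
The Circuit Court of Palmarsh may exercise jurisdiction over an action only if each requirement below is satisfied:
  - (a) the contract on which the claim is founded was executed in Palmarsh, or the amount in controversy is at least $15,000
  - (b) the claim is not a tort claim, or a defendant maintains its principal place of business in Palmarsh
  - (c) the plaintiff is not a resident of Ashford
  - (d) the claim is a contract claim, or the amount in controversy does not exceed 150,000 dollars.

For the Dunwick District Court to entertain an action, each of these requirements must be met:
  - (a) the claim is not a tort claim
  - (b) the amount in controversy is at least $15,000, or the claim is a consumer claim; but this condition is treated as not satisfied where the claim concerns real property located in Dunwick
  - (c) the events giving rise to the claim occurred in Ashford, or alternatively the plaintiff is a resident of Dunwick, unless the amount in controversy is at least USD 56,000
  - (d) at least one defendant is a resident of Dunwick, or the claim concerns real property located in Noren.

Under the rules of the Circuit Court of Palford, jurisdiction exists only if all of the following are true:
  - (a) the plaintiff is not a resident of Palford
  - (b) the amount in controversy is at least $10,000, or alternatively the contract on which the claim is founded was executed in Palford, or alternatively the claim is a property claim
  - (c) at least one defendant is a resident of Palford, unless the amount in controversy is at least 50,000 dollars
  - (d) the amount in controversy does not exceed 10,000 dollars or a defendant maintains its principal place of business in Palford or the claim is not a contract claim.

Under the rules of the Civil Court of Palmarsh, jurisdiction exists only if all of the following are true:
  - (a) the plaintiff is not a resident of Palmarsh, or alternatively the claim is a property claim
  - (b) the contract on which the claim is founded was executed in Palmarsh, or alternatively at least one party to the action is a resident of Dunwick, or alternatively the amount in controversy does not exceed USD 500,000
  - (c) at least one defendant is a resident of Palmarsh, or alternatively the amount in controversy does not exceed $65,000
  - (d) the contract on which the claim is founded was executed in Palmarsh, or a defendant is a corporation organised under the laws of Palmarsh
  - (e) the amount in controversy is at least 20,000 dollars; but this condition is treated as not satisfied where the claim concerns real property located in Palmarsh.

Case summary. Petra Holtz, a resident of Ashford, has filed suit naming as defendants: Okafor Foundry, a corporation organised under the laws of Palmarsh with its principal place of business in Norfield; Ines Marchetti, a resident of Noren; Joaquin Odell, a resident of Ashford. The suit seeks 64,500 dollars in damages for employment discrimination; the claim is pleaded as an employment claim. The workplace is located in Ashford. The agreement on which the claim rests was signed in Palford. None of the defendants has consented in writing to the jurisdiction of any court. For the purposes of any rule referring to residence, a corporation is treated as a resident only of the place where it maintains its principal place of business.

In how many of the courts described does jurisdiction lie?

The Circuit Court of Palmarsh:
  (a) The amount in controversy is USD 64,500, which meets the USD 15,000 floor, so this disjunct is met. Met.
  (b) The claim is an employment claim, not a tort claim, which satisfies one of the alternatives. Condition met.
  (c) The plaintiff resides in Ashford. Not satisfied.
  (d) The amount in controversy is $64,500, within the USD 150,000 ceiling, so this disjunct is met. Met.
  → Not every requirement is met — no jurisdiction.
The Dunwick District Court:
  (a) The claim is an employment claim, not a tort claim. Satisfied.
  (b) The amount in controversy is $64,500, which meets the 15,000 dollars floor — that alternative is enough. The carve-out does not apply: the claim does not concern real property. Satisfied.
  (c) The operative events occurred in Ashford, so one alternative holds. Satisfied.
  (d) No defendant resides in Dunwick (they reside in Norfield, Noren, Ashford); the claim does not concern real property — every alternative fails. Condition not met.
  → The court lacks jurisdiction.
The Circuit Court of Palford:
  (a) The plaintiff resides in Ashford, which is not Palford. Satisfied.
  (b) The amount in controversy is $64,500, which meets the 10,000 dollars floor, so this disjunct is met. Condition met.
  (c) No defendant resides in Palford (they reside in Norfield, Noren, Ashford). But the amount in controversy is USD 64,500, which meets the $50,000 floor, and the 'unless' clause therefore excuses the requirement. Met.
  (d) The claim is an employment claim, not a contract claim, so one alternative holds. Condition met.
  → Every requirement is satisfied — jurisdiction.
The Civil Court of Palmarsh:
  (a) The plaintiff resides in Ashford, which is not Palmarsh — that alternative is enough. Condition met.
  (b) The amount in controversy is USD 64,500, within the $500,000 ceiling, so this disjunct is met. Condition met.
  (c) The amount in controversy is USD 64,500, within the $65,000 ceiling — that alternative is enough. Satisfied.
  (d) Okafor Foundry is organised under the laws of Palmarsh — that alternative is enough. Satisfied.
  (e) The amount in controversy is $64,500, which meets the 20,000 dollars floor. And the carve-out is inapplicable — the claim does not concern real property. Condition met.
  → The court has jurisdiction.
Courts with jurisdiction: the Circuit Court of Palford, the Civil Court of Palmarsh — 2 in total.

2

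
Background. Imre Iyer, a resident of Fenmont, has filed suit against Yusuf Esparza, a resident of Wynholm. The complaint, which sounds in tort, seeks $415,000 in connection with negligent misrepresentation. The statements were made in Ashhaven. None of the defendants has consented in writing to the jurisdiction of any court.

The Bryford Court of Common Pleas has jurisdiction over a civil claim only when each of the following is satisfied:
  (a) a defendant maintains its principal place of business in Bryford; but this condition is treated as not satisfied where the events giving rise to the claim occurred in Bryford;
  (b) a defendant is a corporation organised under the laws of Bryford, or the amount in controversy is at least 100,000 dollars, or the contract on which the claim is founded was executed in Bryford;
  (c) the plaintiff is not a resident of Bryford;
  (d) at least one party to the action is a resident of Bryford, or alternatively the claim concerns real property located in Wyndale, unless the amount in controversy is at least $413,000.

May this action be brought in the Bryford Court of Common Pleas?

No

The Bryford Court of Common Pleas:
  (a) No defendant is a corporation. Not met.
  (b) The amount in controversy is $415,000, which meets the 100,000 dollars floor, so one alternative holds. Condition met.
  (c) The plaintiff resides in Fenmont, which is not Bryford. Condition met.
  (d) No party resides in Bryford; the claim does not concern real property — no alternative holds. However, the amount in controversy is 415,000 dollars, which meets the 413,000 dollars floor, so the 'unless' proviso supplies this condition. Condition met.
  → The court lacks jurisdiction.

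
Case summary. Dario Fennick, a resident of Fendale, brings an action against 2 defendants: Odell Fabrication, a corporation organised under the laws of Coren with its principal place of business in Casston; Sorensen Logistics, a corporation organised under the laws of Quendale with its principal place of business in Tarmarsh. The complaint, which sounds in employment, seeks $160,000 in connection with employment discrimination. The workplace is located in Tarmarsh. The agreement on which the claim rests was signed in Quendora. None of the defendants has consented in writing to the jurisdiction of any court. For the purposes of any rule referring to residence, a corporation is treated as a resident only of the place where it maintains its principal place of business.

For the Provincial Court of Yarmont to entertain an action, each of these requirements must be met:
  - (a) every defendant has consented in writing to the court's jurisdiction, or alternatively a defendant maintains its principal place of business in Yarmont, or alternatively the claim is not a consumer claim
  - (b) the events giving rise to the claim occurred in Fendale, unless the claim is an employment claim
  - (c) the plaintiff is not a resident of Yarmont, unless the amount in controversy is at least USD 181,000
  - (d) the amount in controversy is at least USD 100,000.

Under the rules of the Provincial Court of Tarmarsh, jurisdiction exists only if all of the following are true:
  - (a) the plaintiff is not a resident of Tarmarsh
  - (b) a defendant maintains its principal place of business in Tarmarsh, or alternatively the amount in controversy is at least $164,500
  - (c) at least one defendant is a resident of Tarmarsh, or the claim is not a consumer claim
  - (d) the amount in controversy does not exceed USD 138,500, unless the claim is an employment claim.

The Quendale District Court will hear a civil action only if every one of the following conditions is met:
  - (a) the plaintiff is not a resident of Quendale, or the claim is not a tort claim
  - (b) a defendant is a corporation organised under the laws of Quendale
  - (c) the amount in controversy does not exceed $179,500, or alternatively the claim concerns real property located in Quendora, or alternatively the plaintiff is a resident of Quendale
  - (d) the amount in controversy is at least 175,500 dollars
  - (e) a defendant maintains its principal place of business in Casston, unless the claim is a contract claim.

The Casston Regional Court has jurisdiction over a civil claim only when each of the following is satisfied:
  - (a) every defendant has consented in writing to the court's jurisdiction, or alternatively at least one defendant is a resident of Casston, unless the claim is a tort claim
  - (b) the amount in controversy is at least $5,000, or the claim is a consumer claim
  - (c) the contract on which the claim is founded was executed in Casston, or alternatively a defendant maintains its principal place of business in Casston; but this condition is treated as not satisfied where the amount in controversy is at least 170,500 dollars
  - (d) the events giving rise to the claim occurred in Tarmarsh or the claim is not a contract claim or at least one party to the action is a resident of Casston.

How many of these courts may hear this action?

The Provincial Court of Yarmont:
  (a) The claim is an employment claim, not a consumer claim, which satisfies one of the alternatives. Satisfied.
  (b) The operative events occurred in Tarmarsh, not Fendale. The proviso rescues it, though: the claim is an employment claim. Satisfied.
  (c) The plaintiff resides in Fendale, which is not Yarmont. Met.
  (d) The amount in controversy is 160,000 dollars, which meets the $100,000 floor. Condition met.
  → All conditions met; jurisdiction exists.
The Provincial Court of Tarmarsh:
  (a) The plaintiff resides in Fendale, which is not Tarmarsh. Condition met.
  (b) Sorensen Logistics has its principal place of business in Tarmarsh — that alternative is enough. Met.
  (c) Sorensen Logistics resides in Tarmarsh — that alternative is enough. Condition met.
  (d) The amount in controversy is USD 160,000, above the USD 138,500 ceiling. But the claim is an employment claim, and the 'unless' clause therefore excuses the requirement. Met.
  → All conditions met; jurisdiction exists.
The Quendale District Court:
  (a) The plaintiff resides in Fendale, which is not Quendale, so this disjunct is met. Satisfied.
  (b) Sorensen Logistics is organised under the laws of Quendale. Satisfied.
  (c) The amount in controversy is 160,000 dollars, within the USD 179,500 ceiling, so one alternative holds. Satisfied.
  (d) The amount in controversy is USD 160,000, below the $175,500 floor. Not met.
  (e) Odell Fabrication has its principal place of business in Casston. Met.
  → Not every requirement is met — no jurisdiction.
The Casston Regional Court:
  (a) Odell Fabrication resides in Casston — that alternative is enough. Met.
  (b) The amount in controversy is 160,000 dollars, which meets the 5,000 dollars floor, so one alternative holds. Met.
  (c) Odell Fabrication has its principal place of business in Casston, so this disjunct is met. And the carve-out is inapplicable — the amount in controversy is $160,000, below the 170,500 dollars floor. Satisfied.
  (d) The operative events occurred in Tarmarsh — that alternative is enough. Condition met.
  → Jurisdiction lies.
Courts with jurisdiction: the Provincial Court of Yarmont, the Provincial Court of Tarmarsh, the Casston Regional Court — 3 in total.

3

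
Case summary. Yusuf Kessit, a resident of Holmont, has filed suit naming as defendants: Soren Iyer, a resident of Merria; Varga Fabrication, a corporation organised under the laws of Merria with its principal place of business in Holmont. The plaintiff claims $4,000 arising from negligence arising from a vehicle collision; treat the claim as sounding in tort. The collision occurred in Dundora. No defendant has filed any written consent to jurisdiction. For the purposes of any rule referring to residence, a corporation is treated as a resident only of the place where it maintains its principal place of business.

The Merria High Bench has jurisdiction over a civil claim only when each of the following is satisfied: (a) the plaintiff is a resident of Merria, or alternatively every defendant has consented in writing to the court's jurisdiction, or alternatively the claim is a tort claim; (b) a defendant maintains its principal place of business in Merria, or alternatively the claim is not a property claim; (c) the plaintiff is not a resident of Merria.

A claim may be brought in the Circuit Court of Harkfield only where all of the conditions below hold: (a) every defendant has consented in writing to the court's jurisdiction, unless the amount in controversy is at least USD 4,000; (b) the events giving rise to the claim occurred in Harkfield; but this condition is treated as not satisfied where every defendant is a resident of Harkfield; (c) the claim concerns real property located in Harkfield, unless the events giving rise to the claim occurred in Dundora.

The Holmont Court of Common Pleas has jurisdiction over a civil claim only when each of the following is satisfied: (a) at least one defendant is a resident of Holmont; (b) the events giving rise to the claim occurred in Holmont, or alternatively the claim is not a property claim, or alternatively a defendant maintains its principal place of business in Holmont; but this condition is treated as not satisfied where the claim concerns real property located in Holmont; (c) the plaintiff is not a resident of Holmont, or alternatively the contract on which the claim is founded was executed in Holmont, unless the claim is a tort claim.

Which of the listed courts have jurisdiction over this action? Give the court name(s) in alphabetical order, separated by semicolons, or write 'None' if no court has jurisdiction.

The Merria High Bench:
  (a) The claim is a tort claim, so one alternative holds. Condition met.
  (b) The claim is a tort claim, not a property claim, so this disjunct is met. Condition met.
  (c) The plaintiff resides in Holmont, which is not Merria. Condition met.
  → The court has jurisdiction.
The Circuit Court of Harkfield:
  (a) No such written consent has been filed. But the amount in controversy is USD 4,000, which meets the $4,000 floor, and the 'unless' clause therefore excuses the requirement. Condition met.
  (b) The operative events occurred in Dundora, not Harkfield. Fails.
  (c) The claim does not concern real property. The proviso rescues it, though: the operative events occurred in Dundora. Condition met.
  → No jurisdiction.
The Holmont Court of Common Pleas:
  (a) Varga Fabrication resides in Holmont. Satisfied.
  (b) The claim is a tort claim, not a property claim, which satisfies one of the alternatives. And the carve-out is inapplicable — the claim does not concern real property. Satisfied.
  (c) The plaintiff resides in Holmont; no contract (and hence no place of execution) is alleged — none of the alternatives is met. The proviso rescues it, though: the claim is a tort claim. Satisfied.
  → The court has jurisdiction.

the Holmont Court of Common Pleas; the Merria High Bench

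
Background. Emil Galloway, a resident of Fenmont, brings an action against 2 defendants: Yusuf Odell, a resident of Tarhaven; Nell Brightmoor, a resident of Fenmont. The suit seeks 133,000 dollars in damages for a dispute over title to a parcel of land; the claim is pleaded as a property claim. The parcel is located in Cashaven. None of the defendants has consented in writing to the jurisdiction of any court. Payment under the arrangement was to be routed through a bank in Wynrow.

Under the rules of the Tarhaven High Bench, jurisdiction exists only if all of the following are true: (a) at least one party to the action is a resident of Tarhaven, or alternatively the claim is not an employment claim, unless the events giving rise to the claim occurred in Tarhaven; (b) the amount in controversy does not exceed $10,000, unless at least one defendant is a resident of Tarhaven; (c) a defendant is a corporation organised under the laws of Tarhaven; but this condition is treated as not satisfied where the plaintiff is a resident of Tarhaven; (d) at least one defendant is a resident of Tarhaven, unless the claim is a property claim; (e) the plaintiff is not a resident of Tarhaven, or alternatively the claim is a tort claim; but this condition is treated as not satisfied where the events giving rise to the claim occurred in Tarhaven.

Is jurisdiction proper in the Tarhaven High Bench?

No

The Tarhaven High Bench:
  (a) Yusuf Odell resides in Tarhaven, so this disjunct is met. Met.
  (b) The amount in controversy is USD 133,000, above the $10,000 ceiling. But Yusuf Odell resides in Tarhaven, and the 'unless' clause therefore excuses the requirement. Satisfied.
  (c) No defendant is a corporation. Fails.
  (d) Yusuf Odell resides in Tarhaven. Condition met.
  (e) The plaintiff resides in Fenmont, which is not Tarhaven, so one alternative holds. The exception is not triggered, since the operative events occurred in Cashaven, not Tarhaven. Condition met.
  → At least one condition fails; no jurisdiction.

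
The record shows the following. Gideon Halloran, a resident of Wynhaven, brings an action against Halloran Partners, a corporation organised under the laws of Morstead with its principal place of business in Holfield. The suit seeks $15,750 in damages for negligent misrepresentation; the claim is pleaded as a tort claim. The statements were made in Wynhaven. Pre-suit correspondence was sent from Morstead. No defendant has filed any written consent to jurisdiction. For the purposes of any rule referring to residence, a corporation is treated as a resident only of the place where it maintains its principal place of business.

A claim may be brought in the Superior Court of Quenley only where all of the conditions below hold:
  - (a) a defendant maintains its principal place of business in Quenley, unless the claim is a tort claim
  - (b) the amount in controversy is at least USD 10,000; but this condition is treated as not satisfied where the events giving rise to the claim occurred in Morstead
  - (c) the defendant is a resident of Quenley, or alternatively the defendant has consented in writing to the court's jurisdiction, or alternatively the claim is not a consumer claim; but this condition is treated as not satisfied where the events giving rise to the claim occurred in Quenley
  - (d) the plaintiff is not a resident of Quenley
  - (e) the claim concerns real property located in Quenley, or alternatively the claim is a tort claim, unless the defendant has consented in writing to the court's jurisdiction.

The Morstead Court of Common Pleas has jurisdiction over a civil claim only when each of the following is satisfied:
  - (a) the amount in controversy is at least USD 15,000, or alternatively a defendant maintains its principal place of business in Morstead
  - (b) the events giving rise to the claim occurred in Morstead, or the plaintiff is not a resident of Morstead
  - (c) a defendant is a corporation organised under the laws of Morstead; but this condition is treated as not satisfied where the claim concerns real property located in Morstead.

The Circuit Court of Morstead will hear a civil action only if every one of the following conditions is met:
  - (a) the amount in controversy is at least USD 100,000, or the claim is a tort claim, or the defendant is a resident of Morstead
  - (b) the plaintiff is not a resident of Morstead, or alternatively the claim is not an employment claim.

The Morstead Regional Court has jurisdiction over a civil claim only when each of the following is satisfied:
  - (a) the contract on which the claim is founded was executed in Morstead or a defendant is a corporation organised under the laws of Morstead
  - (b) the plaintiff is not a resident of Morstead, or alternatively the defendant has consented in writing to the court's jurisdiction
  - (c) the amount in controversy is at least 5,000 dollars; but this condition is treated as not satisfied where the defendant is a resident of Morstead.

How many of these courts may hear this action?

4

The Superior Court of Quenley:
  (a) The corporate defendant(s) have their principal place of business in Holfield, not Quenley. The proviso rescues it, though: the claim is a tort claim. Satisfied.
  (b) The amount in controversy is USD 15,750, which meets the 10,000 dollars floor. The carve-out does not apply: the operative events occurred in Wynhaven, not Morstead. Met.
  (c) The claim is a tort claim, not a consumer claim, so one alternative holds. The carve-out does not apply: the operative events occurred in Wynhaven, not Quenley. Met.
  (d) The plaintiff resides in Wynhaven, which is not Quenley. Met.
  (e) The claim is a tort claim, so one alternative holds. Met.
  → Every requirement is satisfied — jurisdiction.
The Morstead Court of Common Pleas:
  (a) The amount in controversy is 15,750 dollars, which meets the USD 15,000 floor, so one alternative holds. Condition met.
  (b) The plaintiff resides in Wynhaven, which is not Morstead — that alternative is enough. Condition met.
  (c) Halloran Partners is organised under the laws of Morstead. The carve-out does not apply: the claim does not concern real property. Satisfied.
  → Jurisdiction lies.
The Circuit Court of Morstead:
  (a) The claim is a tort claim, so one alternative holds. Met.
  (b) The plaintiff resides in Wynhaven, which is not Morstead, so this disjunct is met. Met.
  → The court has jurisdiction.
The Morstead Regional Court:
  (a) Halloran Partners is organised under the laws of Morstead, so this disjunct is met. Satisfied.
  (b) The plaintiff resides in Wynhaven, which is not Morstead, so one alternative holds. Condition met.
  (c) The amount in controversy is $15,750, which meets the $5,000 floor. The carve-out does not apply: the defendant resides in Holfield, not Morstead. Satisfied.
  → All conditions met; jurisdiction exists.
Courts with jurisdiction: the Superior Court of Quenley, the Morstead Court of Common Pleas, the Circuit Court of Morstead, the Morstead Regional Court — 4 in total.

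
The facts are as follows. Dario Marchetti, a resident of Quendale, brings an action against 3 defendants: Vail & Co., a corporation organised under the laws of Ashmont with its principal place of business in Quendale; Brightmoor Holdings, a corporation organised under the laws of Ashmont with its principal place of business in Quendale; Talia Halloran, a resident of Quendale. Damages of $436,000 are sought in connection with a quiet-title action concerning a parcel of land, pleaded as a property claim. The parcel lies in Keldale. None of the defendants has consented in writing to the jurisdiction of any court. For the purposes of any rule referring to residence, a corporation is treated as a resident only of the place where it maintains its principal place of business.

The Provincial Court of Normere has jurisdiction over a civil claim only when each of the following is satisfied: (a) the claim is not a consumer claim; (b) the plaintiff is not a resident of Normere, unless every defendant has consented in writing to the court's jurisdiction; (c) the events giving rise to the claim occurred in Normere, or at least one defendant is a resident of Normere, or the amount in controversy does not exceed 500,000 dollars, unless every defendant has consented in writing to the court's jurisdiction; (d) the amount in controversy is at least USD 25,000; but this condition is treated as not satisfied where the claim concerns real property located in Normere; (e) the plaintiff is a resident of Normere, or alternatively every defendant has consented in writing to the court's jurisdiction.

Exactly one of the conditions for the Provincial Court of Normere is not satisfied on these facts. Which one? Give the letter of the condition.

The Provincial Court of Normere:
  (a) The claim is a property claim, not a consumer claim. Condition met.
  (b) The plaintiff resides in Quendale, which is not Normere. Condition met.
  (c) The amount in controversy is 436,000 dollars, within the 500,000 dollars ceiling — that alternative is enough. Condition met.
  (d) The amount in controversy is $436,000, which meets the USD 25,000 floor. And the carve-out is inapplicable — the property lies in Keldale, not Normere. Satisfied.
  (e) The plaintiff resides in Quendale, not Normere; no such written consent has been filed — none of the alternatives is met. Not met.
Only condition (e) fails.

(e)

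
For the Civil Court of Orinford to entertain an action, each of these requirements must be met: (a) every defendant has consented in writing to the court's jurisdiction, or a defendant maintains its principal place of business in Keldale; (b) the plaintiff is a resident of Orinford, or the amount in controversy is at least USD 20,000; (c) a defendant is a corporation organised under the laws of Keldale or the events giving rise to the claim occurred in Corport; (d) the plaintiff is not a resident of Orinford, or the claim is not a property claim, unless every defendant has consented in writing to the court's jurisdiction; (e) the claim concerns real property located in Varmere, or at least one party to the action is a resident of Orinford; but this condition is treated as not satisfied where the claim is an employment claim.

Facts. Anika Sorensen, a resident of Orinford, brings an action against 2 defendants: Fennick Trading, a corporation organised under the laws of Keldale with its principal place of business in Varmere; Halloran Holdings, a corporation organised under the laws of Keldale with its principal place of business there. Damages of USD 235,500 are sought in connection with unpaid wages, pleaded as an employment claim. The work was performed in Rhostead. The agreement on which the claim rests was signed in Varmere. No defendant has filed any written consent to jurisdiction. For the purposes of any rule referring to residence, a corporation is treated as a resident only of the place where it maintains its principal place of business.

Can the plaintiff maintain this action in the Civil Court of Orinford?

The Civil Court of Orinford:
  (a) Halloran Holdings has its principal place of business in Keldale, so one alternative holds. Met.
  (b) The plaintiff resides in Orinford, which satisfies one of the alternatives. Met.
  (c) Fennick Trading is organised under the laws of Keldale, so this disjunct is met. Condition met.
  (d) The claim is an employment claim, not a property claim, so one alternative holds. Met.
  (e) Anika Sorensen resides in Orinford, which satisfies one of the alternatives. But the carve-out bites: the claim is an employment claim. Not satisfied.
  → At least one condition fails; no jurisdiction.

No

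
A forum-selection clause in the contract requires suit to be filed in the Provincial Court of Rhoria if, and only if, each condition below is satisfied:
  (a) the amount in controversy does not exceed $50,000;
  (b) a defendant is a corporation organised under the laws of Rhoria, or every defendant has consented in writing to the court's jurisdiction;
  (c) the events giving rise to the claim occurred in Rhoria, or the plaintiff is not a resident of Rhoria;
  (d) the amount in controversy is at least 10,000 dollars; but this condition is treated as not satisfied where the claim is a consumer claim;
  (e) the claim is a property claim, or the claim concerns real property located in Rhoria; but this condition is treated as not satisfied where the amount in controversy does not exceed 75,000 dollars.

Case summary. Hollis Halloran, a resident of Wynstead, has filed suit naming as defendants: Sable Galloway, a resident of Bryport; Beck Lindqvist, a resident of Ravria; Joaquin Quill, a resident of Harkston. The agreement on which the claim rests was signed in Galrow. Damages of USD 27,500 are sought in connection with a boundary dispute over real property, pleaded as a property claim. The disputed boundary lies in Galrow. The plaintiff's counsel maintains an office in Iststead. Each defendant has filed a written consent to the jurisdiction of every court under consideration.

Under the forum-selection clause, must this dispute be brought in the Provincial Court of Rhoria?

No

The Provincial Court of Rhoria:
  (a) The amount in controversy is USD 27,500, within the USD 50,000 ceiling. Met.
  (b) Every defendant has filed written consent, so one alternative holds. Satisfied.
  (c) The plaintiff resides in Wynstead, which is not Rhoria, so this disjunct is met. Met.
  (d) The amount in controversy is $27,500, which meets the USD 10,000 floor. And the carve-out is inapplicable — the claim is a property claim, not a consumer claim. Satisfied.
  (e) The claim is a property claim — that alternative is enough. But the carve-out bites: the amount in controversy is $27,500, within the $75,000 ceiling. Condition not met.
  → Forum clause is not triggered.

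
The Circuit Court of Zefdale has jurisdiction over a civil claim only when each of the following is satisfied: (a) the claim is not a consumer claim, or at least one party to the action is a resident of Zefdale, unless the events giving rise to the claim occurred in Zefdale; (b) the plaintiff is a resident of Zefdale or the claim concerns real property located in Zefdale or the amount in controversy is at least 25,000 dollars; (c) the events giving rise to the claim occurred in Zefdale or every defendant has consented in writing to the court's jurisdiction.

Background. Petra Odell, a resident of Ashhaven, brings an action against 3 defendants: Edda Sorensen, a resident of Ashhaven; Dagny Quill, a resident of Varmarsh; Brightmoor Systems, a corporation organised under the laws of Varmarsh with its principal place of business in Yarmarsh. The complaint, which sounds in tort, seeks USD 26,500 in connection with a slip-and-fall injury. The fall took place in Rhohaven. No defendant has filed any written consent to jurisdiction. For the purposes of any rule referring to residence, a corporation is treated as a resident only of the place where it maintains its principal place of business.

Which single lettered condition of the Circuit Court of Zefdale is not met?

(c)

The Circuit Court of Zefdale:
  (a) The claim is a tort claim, not a consumer claim, which satisfies one of the alternatives. Condition met.
  (b) The amount in controversy is USD 26,500, which meets the $25,000 floor — that alternative is enough. Met.
  (c) The operative events occurred in Rhohaven, not Zefdale; no such written consent has been filed — none of the alternatives is met. Fails.
Only condition (c) fails.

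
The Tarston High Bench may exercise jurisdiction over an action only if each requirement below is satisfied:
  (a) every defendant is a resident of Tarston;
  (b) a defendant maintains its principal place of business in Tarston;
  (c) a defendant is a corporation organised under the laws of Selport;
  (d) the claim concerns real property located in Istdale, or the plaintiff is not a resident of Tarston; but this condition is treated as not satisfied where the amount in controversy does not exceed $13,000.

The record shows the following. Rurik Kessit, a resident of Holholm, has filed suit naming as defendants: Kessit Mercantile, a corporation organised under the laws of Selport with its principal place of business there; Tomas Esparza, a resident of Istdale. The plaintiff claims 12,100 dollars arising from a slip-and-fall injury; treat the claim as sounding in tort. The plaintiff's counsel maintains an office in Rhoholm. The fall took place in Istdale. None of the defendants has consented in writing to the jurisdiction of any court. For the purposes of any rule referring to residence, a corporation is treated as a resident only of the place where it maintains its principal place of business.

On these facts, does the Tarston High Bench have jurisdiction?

No

The Tarston High Bench:
  (a) The defendants reside as follows — Kessit Mercantile in Selport, Tomas Esparza in Istdale — not all in Tarston. Fails.
  (b) The corporate defendant(s) have their principal place of business in Selport, not Tarston. Not met.
  (c) Kessit Mercantile is organised under the laws of Selport. Met.
  (d) The plaintiff resides in Holholm, which is not Tarston — that alternative is enough. However, the amount in controversy is USD 12,100, within the 13,000 dollars ceiling, which falls within the stated exception and so defeats the condition. Fails.
  → At least one condition fails; no jurisdiction.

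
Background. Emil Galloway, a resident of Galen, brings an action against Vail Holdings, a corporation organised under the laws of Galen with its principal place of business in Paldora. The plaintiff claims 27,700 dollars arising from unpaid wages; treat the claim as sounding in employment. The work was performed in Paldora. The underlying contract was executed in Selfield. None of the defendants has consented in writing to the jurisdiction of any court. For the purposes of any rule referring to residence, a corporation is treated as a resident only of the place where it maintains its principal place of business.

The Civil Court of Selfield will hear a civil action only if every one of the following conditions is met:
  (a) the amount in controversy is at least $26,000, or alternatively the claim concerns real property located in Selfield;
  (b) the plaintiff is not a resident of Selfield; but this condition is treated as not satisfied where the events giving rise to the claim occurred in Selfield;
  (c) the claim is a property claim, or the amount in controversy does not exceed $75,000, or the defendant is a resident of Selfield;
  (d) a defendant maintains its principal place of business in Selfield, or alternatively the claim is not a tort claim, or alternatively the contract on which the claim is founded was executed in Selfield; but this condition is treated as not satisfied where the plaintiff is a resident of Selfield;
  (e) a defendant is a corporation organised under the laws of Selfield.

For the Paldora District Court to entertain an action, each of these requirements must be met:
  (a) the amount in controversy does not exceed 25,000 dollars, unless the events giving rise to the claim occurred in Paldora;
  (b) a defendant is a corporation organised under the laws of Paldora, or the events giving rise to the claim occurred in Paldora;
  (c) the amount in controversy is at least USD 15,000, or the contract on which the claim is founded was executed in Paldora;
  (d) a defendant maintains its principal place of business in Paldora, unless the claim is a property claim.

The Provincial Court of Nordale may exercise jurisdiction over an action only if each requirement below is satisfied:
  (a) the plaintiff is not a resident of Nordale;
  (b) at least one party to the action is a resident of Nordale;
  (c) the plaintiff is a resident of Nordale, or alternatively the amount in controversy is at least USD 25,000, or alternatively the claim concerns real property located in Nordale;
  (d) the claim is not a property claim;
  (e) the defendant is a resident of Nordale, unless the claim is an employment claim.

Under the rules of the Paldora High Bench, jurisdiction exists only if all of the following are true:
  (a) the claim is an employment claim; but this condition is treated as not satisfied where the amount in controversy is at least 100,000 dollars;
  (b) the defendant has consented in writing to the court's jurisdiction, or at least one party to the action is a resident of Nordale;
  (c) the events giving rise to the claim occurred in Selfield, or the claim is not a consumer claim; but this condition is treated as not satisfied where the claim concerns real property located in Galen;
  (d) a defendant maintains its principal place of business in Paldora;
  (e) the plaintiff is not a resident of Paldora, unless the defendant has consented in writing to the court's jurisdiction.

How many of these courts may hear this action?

The Civil Court of Selfield:
  (a) The amount in controversy is $27,700, which meets the $26,000 floor, so one alternative holds. Met.
  (b) The plaintiff resides in Galen, which is not Selfield. And the carve-out is inapplicable — the operative events occurred in Paldora, not Selfield. Condition met.
  (c) The amount in controversy is 27,700 dollars, within the USD 75,000 ceiling, so one alternative holds. Condition met.
  (d) The claim is an employment claim, not a tort claim, so one alternative holds. And the carve-out is inapplicable — the plaintiff resides in Galen, not Selfield. Met.
  (e) The corporate defendant(s) are organised in Galen, not Selfield. Not satisfied.
  → No jurisdiction.
The Paldora District Court:
  (a) The amount in controversy is $27,700, above the 25,000 dollars ceiling. But the operative events occurred in Paldora, and the 'unless' clause therefore excuses the requirement. Satisfied.
  (b) The operative events occurred in Paldora — that alternative is enough. Condition met.
  (c) The amount in controversy is 27,700 dollars, which meets the $15,000 floor, so one alternative holds. Condition met.
  (d) Vail Holdings has its principal place of business in Paldora. Condition met.
  → Every requirement is satisfied — jurisdiction.
The Provincial Court of Nordale:
  (a) The plaintiff resides in Galen, which is not Nordale. Condition met.
  (b) No party resides in Nordale. Condition not met.
  (c) The amount in controversy is $27,700, which meets the $25,000 floor — that alternative is enough. Condition met.
  (d) The claim is an employment claim, not a property claim. Condition met.
  (e) The defendant resides in Paldora, not Nordale. However, the claim is an employment claim, so the 'unless' proviso supplies this condition. Condition met.
  → At least one condition fails; no jurisdiction.
The Paldora High Bench:
  (a) The claim is an employment claim. The carve-out does not apply: the amount in controversy is $27,700, below the USD 100,000 floor. Satisfied.
  (b) No such written consent has been filed; no party resides in Nordale — no alternative holds. Fails.
  (c) The claim is an employment claim, not a consumer claim, which satisfies one of the alternatives. The carve-out does not apply: the claim does not concern real property. Met.
  (d) Vail Holdings has its principal place of business in Paldora. Condition met.
  (e) The plaintiff resides in Galen, which is not Paldora. Condition met.
  → No jurisdiction.
Courts with jurisdiction: the Paldora District Court — 1 in total.

1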